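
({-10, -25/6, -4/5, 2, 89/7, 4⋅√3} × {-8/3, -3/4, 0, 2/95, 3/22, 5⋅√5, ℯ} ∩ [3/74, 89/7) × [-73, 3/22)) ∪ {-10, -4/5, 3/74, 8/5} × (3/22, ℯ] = ({-10, -4/5, 3/74, 8/5} × (3/22, ℯ]) ∪ ({2, 4⋅√3} × {-8/3, -3/4, 0, 2/95})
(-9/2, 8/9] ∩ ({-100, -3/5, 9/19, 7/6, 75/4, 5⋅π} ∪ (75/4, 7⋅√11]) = {-3/5, 9/19}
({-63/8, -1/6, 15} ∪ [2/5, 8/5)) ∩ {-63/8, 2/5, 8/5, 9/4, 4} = {-63/8, 2/5}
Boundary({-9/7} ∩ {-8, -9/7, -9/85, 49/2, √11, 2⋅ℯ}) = {-9/7}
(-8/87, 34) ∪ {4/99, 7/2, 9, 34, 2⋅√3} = (-8/87, 34]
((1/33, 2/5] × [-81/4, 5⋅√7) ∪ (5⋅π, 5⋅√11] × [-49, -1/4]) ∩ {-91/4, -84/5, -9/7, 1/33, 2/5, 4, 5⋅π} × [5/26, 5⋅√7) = {2/5} × [5/26, 5⋅√7)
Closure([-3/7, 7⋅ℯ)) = [-3/7, 7⋅ℯ]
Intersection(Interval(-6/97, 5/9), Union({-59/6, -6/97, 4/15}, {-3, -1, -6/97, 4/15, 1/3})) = {-6/97, 4/15, 1/3}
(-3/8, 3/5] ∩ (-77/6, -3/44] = (-3/8, -3/44]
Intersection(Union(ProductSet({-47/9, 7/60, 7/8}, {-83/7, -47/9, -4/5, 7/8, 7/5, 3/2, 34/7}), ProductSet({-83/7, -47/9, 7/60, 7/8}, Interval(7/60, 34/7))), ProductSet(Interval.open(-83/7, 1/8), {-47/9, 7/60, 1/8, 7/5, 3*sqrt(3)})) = ProductSet({-47/9, 7/60}, {-47/9, 7/60, 1/8, 7/5})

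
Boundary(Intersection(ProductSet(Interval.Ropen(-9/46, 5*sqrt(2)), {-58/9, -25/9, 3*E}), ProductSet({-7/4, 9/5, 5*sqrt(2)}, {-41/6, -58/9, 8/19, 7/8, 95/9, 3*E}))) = ProductSet({9/5}, {-58/9, 3*E})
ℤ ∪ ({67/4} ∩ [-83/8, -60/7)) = ℤ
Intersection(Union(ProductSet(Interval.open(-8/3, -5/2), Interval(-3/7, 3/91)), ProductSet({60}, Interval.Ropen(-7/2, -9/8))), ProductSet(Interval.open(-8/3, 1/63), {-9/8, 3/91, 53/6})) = ProductSet(Interval.open(-8/3, -5/2), {3/91})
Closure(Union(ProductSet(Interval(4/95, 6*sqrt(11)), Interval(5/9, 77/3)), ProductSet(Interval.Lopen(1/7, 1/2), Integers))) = Union(ProductSet(Interval(4/95, 6*sqrt(11)), Interval(5/9, 77/3)), ProductSet(Interval(1/7, 1/2), Complement(Integers, Interval.open(5/9, 77/3))), ProductSet(Interval.Lopen(1/7, 1/2), Integers))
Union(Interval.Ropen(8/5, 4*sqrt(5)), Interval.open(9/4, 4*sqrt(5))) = Interval.Ropen(8/5, 4*sqrt(5))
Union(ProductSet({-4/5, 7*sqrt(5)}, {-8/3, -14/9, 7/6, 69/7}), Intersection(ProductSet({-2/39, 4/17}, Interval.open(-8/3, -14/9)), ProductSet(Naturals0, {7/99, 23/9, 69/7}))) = ProductSet({-4/5, 7*sqrt(5)}, {-8/3, -14/9, 7/6, 69/7})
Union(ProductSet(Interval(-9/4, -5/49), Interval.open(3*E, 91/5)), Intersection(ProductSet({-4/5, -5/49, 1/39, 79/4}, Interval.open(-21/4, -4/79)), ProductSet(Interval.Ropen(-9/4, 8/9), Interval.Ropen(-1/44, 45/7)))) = ProductSet(Interval(-9/4, -5/49), Interval.open(3*E, 91/5))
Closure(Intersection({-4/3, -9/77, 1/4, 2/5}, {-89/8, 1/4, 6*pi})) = {1/4}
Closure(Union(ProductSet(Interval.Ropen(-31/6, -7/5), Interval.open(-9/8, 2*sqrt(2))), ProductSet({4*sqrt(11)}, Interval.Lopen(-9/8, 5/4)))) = Union(ProductSet({4*sqrt(11)}, Interval(-9/8, 5/4)), ProductSet({-31/6, -7/5}, Interval(-9/8, 2*sqrt(2))), ProductSet(Interval(-31/6, -7/5), {-9/8, 2*sqrt(2)}), ProductSet(Interval.Ropen(-31/6, -7/5), Interval.open(-9/8, 2*sqrt(2))))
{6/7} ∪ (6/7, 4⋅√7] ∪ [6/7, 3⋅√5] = [6/7, 4⋅√7]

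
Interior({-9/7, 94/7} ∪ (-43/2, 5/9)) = (-43/2, 5/9)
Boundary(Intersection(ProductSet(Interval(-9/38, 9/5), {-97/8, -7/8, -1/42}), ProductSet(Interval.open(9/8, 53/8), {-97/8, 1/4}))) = ProductSet(Interval(9/8, 9/5), {-97/8})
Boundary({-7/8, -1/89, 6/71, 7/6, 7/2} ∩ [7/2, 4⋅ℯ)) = {7/2}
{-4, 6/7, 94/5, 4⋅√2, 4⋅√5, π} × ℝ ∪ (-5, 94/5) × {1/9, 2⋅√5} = ((-5, 94/5) × {1/9, 2⋅√5}) ∪ ({-4, 6/7, 94/5, 4⋅√2, 4⋅√5, π} × ℝ)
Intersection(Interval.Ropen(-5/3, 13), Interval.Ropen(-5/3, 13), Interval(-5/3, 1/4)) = Interval(-5/3, 1/4)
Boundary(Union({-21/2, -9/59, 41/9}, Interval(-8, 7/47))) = {-21/2, -8, 7/47, 41/9}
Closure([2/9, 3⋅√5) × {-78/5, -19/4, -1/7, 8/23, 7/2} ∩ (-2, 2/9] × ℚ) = {2/9} × {-78/5, -19/4, -1/7, 8/23, 7/2}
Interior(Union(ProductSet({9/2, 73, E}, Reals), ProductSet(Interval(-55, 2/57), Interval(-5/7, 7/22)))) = ProductSet(Interval.open(-55, 2/57), Interval.open(-5/7, 7/22))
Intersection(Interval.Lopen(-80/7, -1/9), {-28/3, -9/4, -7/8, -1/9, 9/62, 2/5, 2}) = {-28/3, -9/4, -7/8, -1/9}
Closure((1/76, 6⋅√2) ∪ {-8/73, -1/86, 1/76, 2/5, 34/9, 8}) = {-8/73, -1/86} ∪ [1/76, 6⋅√2]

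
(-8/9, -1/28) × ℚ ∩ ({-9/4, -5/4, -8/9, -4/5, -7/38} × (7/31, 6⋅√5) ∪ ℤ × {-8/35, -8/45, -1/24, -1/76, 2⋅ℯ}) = {-4/5, -7/38} × (ℚ ∩ (7/31, 6⋅√5))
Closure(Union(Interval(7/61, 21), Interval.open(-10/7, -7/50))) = Union(Interval(-10/7, -7/50), Interval(7/61, 21))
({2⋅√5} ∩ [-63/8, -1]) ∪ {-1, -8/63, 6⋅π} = {-1, -8/63, 6⋅π}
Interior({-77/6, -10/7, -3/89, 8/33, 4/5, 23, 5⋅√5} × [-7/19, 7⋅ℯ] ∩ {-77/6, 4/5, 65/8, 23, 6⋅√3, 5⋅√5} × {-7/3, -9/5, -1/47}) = ∅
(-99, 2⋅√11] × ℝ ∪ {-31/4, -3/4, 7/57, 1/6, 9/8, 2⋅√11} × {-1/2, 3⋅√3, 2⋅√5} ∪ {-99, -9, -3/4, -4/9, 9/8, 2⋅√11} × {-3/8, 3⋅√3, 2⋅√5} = ((-99, 2⋅√11] × ℝ) ∪ ({-99, -9, -3/4, -4/9, 9/8, 2⋅√11} × {-3/8, 3⋅√3, 2⋅√5})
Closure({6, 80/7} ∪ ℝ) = ℝ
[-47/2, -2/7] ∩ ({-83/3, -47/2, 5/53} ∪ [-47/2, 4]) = [-47/2, -2/7]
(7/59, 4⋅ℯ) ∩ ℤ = {1, 2, …, 10}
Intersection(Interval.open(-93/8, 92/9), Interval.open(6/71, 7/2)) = Interval.open(6/71, 7/2)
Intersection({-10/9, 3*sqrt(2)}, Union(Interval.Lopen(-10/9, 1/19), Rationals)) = {-10/9}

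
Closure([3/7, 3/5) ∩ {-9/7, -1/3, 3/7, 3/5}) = {3/7}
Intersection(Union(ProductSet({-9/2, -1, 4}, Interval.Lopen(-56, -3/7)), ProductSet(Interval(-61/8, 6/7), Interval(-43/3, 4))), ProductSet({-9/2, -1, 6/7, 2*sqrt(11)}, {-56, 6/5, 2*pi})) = ProductSet({-9/2, -1, 6/7}, {6/5})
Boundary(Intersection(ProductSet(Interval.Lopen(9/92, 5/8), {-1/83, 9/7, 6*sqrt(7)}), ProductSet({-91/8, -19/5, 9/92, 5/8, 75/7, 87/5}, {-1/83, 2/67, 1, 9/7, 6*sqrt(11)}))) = ProductSet({5/8}, {-1/83, 9/7})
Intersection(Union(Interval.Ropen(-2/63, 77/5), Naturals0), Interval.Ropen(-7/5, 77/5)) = Union(Interval.Ropen(-2/63, 77/5), Range(0, 16, 1))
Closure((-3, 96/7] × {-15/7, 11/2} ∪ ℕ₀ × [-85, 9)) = (ℕ₀ × [-85, 9]) ∪ ([-3, 96/7] × {-15/7, 11/2})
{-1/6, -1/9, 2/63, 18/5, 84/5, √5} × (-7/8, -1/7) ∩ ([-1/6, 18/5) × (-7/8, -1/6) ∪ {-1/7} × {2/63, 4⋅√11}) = {-1/6, -1/9, 2/63, √5} × (-7/8, -1/6)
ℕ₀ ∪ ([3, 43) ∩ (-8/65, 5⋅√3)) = ℕ₀ ∪ [3, 5⋅√3)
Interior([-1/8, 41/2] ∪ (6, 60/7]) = (-1/8, 41/2)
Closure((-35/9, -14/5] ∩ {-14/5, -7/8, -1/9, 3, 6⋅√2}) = {-14/5}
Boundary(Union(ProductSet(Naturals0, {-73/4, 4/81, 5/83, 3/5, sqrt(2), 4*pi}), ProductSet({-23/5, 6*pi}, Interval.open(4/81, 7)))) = Union(ProductSet({-23/5, 6*pi}, Interval(4/81, 7)), ProductSet(Naturals0, {-73/4, 4/81, 5/83, 3/5, sqrt(2), 4*pi}))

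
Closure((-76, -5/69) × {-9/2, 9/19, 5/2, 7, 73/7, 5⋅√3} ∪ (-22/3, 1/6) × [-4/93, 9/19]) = ([-22/3, 1/6] × [-4/93, 9/19]) ∪ ([-76, -5/69] × {-9/2, 9/19, 5/2, 7, 73/7, 5⋅√3})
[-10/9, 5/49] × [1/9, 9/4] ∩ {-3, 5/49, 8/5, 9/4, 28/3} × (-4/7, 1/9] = {5/49} × {1/9}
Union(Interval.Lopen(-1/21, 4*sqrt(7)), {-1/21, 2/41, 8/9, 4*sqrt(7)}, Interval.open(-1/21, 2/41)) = Interval(-1/21, 4*sqrt(7))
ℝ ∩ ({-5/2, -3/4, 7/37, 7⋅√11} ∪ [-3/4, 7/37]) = {-5/2, 7⋅√11} ∪ [-3/4, 7/37]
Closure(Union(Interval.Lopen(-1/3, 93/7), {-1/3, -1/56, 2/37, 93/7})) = Interval(-1/3, 93/7)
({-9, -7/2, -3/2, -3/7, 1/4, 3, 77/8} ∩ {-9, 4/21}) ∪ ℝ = ℝ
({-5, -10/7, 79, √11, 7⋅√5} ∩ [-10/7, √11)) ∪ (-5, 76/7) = (-5, 76/7)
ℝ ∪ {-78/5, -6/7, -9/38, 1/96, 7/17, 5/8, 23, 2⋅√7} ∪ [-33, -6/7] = (-∞, ∞)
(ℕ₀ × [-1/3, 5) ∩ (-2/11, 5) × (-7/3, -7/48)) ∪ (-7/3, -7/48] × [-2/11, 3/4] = ({0, 1, …, 4} × [-1/3, -7/48)) ∪ ((-7/3, -7/48] × [-2/11, 3/4])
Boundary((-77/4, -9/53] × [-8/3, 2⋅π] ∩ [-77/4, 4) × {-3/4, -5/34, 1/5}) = [-77/4, -9/53] × {-3/4, -5/34, 1/5}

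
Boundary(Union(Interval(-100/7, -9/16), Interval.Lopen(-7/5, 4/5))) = {-100/7, 4/5}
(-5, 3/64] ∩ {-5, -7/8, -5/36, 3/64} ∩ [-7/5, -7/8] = {-7/8}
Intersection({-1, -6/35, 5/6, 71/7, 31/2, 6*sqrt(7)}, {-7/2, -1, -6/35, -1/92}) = {-1, -6/35}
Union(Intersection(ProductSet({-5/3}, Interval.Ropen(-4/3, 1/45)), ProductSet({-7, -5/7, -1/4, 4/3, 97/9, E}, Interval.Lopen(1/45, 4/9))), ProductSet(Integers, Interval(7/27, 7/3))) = ProductSet(Integers, Interval(7/27, 7/3))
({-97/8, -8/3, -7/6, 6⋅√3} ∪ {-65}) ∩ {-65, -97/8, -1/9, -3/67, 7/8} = {-65, -97/8}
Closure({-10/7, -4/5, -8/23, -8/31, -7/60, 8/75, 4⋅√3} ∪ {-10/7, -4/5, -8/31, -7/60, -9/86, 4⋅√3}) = {-10/7, -4/5, -8/23, -8/31, -7/60, -9/86, 8/75, 4⋅√3}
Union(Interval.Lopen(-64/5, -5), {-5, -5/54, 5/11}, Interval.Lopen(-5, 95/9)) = Interval.Lopen(-64/5, 95/9)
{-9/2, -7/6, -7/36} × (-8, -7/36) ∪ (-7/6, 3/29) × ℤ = ((-7/6, 3/29) × ℤ) ∪ ({-9/2, -7/6, -7/36} × (-8, -7/36))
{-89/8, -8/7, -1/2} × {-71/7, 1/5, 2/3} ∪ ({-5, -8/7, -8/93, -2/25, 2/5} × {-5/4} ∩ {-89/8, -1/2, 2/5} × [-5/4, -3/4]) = ({2/5} × {-5/4}) ∪ ({-89/8, -8/7, -1/2} × {-71/7, 1/5, 2/3})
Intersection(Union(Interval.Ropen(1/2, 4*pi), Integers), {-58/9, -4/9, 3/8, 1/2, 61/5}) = {1/2, 61/5}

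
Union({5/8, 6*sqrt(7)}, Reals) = Reals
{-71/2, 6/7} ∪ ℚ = ℚ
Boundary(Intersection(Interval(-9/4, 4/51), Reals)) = {-9/4, 4/51}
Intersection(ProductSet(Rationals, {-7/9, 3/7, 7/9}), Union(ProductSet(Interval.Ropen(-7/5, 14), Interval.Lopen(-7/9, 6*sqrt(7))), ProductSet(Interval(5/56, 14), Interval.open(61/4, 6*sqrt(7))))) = ProductSet(Intersection(Interval.Ropen(-7/5, 14), Rationals), {3/7, 7/9})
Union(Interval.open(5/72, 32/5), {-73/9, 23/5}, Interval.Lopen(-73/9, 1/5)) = Interval.Ropen(-73/9, 32/5)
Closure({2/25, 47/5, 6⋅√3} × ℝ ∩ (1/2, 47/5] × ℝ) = {47/5} × ℝ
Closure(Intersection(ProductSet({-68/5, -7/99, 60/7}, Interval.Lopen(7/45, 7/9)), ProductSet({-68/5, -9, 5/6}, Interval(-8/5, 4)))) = ProductSet({-68/5}, Interval(7/45, 7/9))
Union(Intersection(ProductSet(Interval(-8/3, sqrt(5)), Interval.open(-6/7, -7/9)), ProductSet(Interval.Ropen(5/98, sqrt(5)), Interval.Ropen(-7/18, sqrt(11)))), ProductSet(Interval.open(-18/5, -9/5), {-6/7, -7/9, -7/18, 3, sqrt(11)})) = ProductSet(Interval.open(-18/5, -9/5), {-6/7, -7/9, -7/18, 3, sqrt(11)})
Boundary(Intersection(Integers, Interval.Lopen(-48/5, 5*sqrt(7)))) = Range(-9, 14, 1)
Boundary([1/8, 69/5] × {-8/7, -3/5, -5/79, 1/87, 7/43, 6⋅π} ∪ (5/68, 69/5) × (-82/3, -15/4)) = ({5/68, 69/5} × [-82/3, -15/4]) ∪ ([5/68, 69/5] × {-82/3, -15/4}) ∪ ([1/8, 69/5] × {-8/7, -3/5, -5/79, 1/87, 7/43, 6⋅π})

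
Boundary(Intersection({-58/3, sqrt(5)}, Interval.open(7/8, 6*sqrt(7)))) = {sqrt(5)}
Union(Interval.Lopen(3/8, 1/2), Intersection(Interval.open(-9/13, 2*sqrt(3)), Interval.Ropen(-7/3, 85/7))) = Interval.open(-9/13, 2*sqrt(3))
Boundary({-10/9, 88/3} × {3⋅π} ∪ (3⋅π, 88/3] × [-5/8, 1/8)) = ({-10/9, 88/3} × {3⋅π}) ∪ ({88/3, 3⋅π} × [-5/8, 1/8]) ∪ ([3⋅π, 88/3] × {-5/8, 1/8})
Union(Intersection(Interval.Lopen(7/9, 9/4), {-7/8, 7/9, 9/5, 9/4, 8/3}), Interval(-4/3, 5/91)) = Union({9/5, 9/4}, Interval(-4/3, 5/91))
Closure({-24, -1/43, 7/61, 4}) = {-24, -1/43, 7/61, 4}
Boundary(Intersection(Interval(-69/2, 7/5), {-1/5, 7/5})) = {-1/5, 7/5}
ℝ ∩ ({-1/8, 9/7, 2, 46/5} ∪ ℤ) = ℤ ∪ {-1/8, 9/7, 46/5}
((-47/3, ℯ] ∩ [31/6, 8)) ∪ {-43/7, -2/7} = {-43/7, -2/7}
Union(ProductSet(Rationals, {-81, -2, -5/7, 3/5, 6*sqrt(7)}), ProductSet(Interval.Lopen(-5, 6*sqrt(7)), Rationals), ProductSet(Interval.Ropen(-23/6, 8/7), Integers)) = Union(ProductSet(Interval.Lopen(-5, 6*sqrt(7)), Rationals), ProductSet(Rationals, {-81, -2, -5/7, 3/5, 6*sqrt(7)}))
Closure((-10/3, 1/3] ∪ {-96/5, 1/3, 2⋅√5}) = {-96/5, 2⋅√5} ∪ [-10/3, 1/3]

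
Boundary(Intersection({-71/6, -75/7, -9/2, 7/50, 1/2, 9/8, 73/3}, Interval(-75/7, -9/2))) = {-75/7, -9/2}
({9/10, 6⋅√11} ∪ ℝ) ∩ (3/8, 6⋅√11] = (3/8, 6⋅√11]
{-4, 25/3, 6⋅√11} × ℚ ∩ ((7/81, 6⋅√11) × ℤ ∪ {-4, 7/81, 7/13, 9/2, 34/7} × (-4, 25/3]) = ({25/3} × ℤ) ∪ ({-4} × (ℚ ∩ (-4, 25/3]))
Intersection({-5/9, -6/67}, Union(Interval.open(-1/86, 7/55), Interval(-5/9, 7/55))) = {-5/9, -6/67}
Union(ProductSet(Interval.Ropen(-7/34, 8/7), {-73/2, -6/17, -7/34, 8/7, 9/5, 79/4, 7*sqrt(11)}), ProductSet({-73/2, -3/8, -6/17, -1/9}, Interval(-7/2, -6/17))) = Union(ProductSet({-73/2, -3/8, -6/17, -1/9}, Interval(-7/2, -6/17)), ProductSet(Interval.Ropen(-7/34, 8/7), {-73/2, -6/17, -7/34, 8/7, 9/5, 79/4, 7*sqrt(11)}))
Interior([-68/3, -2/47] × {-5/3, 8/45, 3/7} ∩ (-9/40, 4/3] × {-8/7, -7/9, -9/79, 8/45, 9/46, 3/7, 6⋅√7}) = ∅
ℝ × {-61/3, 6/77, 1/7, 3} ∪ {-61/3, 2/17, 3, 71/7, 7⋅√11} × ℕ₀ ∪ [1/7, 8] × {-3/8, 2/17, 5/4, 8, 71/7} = (ℝ × {-61/3, 6/77, 1/7, 3}) ∪ ({-61/3, 2/17, 3, 71/7, 7⋅√11} × ℕ₀) ∪ ([1/7, 8] × {-3/8, 2/17, 5/4, 8, 71/7})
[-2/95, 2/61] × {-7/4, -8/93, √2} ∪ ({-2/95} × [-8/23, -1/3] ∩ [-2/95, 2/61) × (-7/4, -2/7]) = ({-2/95} × [-8/23, -1/3]) ∪ ([-2/95, 2/61] × {-7/4, -8/93, √2})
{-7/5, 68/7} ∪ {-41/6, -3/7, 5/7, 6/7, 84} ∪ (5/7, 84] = {-41/6, -7/5, -3/7} ∪ [5/7, 84]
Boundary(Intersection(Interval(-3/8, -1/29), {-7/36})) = {-7/36}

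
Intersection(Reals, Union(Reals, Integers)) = Reals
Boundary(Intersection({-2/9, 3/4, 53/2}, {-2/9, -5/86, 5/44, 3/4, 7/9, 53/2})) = {-2/9, 3/4, 53/2}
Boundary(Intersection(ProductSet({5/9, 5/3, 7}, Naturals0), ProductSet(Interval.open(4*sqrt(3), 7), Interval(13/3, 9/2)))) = EmptySet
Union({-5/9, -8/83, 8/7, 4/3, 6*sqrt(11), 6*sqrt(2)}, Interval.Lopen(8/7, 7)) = Union({-5/9, -8/83, 6*sqrt(11), 6*sqrt(2)}, Interval(8/7, 7))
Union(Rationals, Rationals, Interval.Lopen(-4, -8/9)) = Union(Interval(-4, -8/9), Rationals)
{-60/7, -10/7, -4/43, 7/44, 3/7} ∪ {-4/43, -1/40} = {-60/7, -10/7, -4/43, -1/40, 7/44, 3/7}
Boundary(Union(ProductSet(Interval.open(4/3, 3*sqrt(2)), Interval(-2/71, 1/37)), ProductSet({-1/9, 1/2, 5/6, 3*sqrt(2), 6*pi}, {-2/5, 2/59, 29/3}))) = Union(ProductSet({4/3, 3*sqrt(2)}, Interval(-2/71, 1/37)), ProductSet({-1/9, 1/2, 5/6, 3*sqrt(2), 6*pi}, {-2/5, 2/59, 29/3}), ProductSet(Interval(4/3, 3*sqrt(2)), {-2/71, 1/37}))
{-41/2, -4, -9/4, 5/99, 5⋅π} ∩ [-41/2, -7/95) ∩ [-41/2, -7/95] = {-41/2, -4, -9/4}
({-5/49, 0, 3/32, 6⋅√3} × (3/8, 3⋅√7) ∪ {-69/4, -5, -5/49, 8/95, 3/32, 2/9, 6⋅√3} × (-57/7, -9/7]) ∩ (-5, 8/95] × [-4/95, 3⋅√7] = {-5/49, 0} × (3/8, 3⋅√7)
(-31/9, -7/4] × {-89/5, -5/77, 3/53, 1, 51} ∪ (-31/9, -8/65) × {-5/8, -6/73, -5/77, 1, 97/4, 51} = ((-31/9, -7/4] × {-89/5, -5/77, 3/53, 1, 51}) ∪ ((-31/9, -8/65) × {-5/8, -6/73, -5/77, 1, 97/4, 51})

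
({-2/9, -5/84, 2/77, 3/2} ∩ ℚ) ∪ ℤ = ℤ ∪ {-2/9, -5/84, 2/77, 3/2}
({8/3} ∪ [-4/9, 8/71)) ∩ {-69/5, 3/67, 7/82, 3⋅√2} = {3/67, 7/82}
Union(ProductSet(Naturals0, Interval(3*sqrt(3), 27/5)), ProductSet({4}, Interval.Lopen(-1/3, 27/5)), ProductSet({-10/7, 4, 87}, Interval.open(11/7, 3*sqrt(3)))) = Union(ProductSet({4}, Interval.Lopen(-1/3, 27/5)), ProductSet({-10/7, 4, 87}, Interval.open(11/7, 3*sqrt(3))), ProductSet(Naturals0, Interval(3*sqrt(3), 27/5)))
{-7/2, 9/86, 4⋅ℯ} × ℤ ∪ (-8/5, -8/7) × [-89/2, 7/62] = ({-7/2, 9/86, 4⋅ℯ} × ℤ) ∪ ((-8/5, -8/7) × [-89/2, 7/62])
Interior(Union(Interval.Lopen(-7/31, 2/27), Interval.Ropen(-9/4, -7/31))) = Union(Interval.open(-9/4, -7/31), Interval.open(-7/31, 2/27))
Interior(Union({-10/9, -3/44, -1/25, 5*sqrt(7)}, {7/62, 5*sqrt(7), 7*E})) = EmptySet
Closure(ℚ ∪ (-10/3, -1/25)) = ℚ ∪ (-∞, ∞)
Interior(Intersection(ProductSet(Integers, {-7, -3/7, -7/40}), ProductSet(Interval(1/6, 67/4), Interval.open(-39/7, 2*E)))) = EmptySet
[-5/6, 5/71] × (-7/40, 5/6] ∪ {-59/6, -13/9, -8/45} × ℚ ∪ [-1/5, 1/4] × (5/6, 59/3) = ({-59/6, -13/9, -8/45} × ℚ) ∪ ([-5/6, 5/71] × (-7/40, 5/6]) ∪ ([-1/5, 1/4] × (5/6, 59/3))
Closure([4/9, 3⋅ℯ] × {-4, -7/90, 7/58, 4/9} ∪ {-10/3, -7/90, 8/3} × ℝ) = ({-10/3, -7/90, 8/3} × ℝ) ∪ ([4/9, 3⋅ℯ] × {-4, -7/90, 7/58, 4/9})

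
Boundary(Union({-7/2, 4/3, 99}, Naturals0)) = Union({-7/2, 4/3}, Naturals0)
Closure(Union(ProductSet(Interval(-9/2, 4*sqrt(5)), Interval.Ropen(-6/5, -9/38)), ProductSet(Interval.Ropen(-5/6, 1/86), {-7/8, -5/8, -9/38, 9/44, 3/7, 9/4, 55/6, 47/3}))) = Union(ProductSet(Interval(-9/2, 4*sqrt(5)), Interval(-6/5, -9/38)), ProductSet(Interval(-5/6, 1/86), {-9/38, 9/44, 3/7, 9/4, 55/6, 47/3}), ProductSet(Interval.Ropen(-5/6, 1/86), {-7/8, -5/8, -9/38, 9/44, 3/7, 9/4, 55/6, 47/3}))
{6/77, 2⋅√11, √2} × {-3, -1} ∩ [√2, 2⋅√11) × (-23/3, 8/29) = {√2} × {-3, -1}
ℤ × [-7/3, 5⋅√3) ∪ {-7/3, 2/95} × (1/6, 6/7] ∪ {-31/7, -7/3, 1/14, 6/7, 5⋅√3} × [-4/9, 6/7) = ({-7/3, 2/95} × (1/6, 6/7]) ∪ (ℤ × [-7/3, 5⋅√3)) ∪ ({-31/7, -7/3, 1/14, 6/7, 5⋅√3} × [-4/9, 6/7))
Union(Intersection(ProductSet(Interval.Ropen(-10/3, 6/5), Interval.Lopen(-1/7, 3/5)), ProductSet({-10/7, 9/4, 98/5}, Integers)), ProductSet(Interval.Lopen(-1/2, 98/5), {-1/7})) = Union(ProductSet({-10/7}, Range(0, 1, 1)), ProductSet(Interval.Lopen(-1/2, 98/5), {-1/7}))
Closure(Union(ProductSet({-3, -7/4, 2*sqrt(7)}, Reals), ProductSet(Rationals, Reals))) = ProductSet(Reals, Reals)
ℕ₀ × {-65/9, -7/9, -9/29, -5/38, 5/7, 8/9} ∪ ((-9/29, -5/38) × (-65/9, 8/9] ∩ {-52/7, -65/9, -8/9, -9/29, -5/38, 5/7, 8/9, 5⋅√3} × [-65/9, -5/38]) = ℕ₀ × {-65/9, -7/9, -9/29, -5/38, 5/7, 8/9}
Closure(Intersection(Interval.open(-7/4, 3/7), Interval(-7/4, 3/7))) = Interval(-7/4, 3/7)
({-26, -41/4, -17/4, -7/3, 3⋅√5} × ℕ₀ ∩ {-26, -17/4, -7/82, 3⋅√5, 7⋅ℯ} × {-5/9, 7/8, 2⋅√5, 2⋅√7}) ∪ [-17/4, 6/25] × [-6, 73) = [-17/4, 6/25] × [-6, 73)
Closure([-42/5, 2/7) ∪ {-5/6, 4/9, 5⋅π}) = [-42/5, 2/7] ∪ {4/9, 5⋅π}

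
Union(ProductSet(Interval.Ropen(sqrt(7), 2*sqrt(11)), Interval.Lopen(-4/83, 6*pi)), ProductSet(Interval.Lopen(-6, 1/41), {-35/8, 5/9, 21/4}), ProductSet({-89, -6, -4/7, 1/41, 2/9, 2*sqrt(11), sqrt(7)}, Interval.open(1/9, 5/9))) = Union(ProductSet({-89, -6, -4/7, 1/41, 2/9, 2*sqrt(11), sqrt(7)}, Interval.open(1/9, 5/9)), ProductSet(Interval.Lopen(-6, 1/41), {-35/8, 5/9, 21/4}), ProductSet(Interval.Ropen(sqrt(7), 2*sqrt(11)), Interval.Lopen(-4/83, 6*pi)))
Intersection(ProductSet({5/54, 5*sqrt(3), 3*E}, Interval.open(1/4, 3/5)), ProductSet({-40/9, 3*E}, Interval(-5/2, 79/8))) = ProductSet({3*E}, Interval.open(1/4, 3/5))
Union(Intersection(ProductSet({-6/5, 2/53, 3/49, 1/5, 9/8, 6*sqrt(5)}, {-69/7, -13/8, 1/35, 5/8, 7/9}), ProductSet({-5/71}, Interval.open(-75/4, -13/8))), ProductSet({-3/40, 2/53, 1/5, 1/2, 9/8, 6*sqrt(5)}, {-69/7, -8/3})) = ProductSet({-3/40, 2/53, 1/5, 1/2, 9/8, 6*sqrt(5)}, {-69/7, -8/3})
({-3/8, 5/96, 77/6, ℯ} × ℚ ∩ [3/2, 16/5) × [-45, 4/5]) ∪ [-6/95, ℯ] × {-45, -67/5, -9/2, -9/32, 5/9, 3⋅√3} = ({ℯ} × (ℚ ∩ [-45, 4/5])) ∪ ([-6/95, ℯ] × {-45, -67/5, -9/2, -9/32, 5/9, 3⋅√3})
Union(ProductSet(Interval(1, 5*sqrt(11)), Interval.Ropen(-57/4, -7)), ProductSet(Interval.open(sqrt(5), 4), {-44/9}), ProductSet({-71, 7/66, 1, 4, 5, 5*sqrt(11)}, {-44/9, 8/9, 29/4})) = Union(ProductSet({-71, 7/66, 1, 4, 5, 5*sqrt(11)}, {-44/9, 8/9, 29/4}), ProductSet(Interval(1, 5*sqrt(11)), Interval.Ropen(-57/4, -7)), ProductSet(Interval.open(sqrt(5), 4), {-44/9}))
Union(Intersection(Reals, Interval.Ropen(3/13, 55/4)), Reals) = Interval(-oo, oo)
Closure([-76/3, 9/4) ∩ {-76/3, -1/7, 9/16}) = {-76/3, -1/7, 9/16}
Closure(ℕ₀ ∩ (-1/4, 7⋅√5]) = {0, 1, …, 15}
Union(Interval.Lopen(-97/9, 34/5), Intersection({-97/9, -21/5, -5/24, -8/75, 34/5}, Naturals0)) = Interval.Lopen(-97/9, 34/5)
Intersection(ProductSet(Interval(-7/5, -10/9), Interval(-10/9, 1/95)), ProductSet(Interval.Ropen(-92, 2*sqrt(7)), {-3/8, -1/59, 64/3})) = ProductSet(Interval(-7/5, -10/9), {-3/8, -1/59})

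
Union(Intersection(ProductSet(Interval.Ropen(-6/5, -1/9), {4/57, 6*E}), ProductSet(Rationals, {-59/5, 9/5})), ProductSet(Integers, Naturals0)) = ProductSet(Integers, Naturals0)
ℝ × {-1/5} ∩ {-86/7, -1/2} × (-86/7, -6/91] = {-86/7, -1/2} × {-1/5}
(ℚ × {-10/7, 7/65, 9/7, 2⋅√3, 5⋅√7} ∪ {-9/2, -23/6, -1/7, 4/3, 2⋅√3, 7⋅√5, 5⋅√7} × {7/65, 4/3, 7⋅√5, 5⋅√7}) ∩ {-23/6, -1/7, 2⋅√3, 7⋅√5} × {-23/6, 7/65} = {-23/6, -1/7, 2⋅√3, 7⋅√5} × {7/65}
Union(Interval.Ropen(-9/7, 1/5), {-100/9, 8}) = Union({-100/9, 8}, Interval.Ropen(-9/7, 1/5))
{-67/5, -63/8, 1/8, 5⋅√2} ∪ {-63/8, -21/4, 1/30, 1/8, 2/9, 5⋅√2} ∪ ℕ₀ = {-67/5, -63/8, -21/4, 1/30, 1/8, 2/9, 5⋅√2} ∪ ℕ₀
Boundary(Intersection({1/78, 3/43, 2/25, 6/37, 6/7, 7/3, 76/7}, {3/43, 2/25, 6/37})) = {3/43, 2/25, 6/37}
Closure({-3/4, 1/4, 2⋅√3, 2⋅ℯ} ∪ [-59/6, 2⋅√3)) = [-59/6, 2⋅√3] ∪ {2⋅ℯ}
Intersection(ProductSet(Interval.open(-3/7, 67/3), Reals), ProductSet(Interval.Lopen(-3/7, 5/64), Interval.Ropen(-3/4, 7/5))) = ProductSet(Interval.Lopen(-3/7, 5/64), Interval.Ropen(-3/4, 7/5))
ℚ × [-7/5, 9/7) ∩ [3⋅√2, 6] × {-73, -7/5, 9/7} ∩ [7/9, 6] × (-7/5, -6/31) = ∅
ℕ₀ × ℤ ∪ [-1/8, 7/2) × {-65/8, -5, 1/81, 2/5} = (ℕ₀ × ℤ) ∪ ([-1/8, 7/2) × {-65/8, -5, 1/81, 2/5})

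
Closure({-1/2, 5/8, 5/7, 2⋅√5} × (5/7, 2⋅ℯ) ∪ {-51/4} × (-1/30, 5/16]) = ({-51/4} × [-1/30, 5/16]) ∪ ({-1/2, 5/8, 5/7, 2⋅√5} × [5/7, 2⋅ℯ])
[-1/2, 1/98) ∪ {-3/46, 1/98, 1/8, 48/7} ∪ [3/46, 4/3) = [-1/2, 1/98] ∪ [3/46, 4/3) ∪ {48/7}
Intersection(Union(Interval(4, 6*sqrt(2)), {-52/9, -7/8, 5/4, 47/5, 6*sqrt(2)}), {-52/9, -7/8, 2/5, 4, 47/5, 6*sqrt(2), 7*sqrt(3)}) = {-52/9, -7/8, 4, 47/5, 6*sqrt(2)}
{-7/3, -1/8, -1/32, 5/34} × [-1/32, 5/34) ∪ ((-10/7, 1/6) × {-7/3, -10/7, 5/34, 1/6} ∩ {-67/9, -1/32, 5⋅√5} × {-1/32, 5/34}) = ({-1/32} × {5/34}) ∪ ({-7/3, -1/8, -1/32, 5/34} × [-1/32, 5/34))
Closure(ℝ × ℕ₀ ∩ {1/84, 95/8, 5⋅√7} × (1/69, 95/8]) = {1/84, 95/8, 5⋅√7} × {1, 2, …, 11}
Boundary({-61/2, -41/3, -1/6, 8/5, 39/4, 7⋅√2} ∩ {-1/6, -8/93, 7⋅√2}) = {-1/6, 7⋅√2}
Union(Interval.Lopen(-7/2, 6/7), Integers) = Union(Integers, Interval.Lopen(-7/2, 6/7))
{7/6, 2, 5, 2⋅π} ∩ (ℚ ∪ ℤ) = {7/6, 2, 5}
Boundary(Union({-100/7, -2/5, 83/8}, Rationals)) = Reals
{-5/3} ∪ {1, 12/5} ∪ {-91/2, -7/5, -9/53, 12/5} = {-91/2, -5/3, -7/5, -9/53, 1, 12/5}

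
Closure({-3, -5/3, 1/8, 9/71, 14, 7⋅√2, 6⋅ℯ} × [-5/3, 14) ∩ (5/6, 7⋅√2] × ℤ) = {7⋅√2} × {-1, 0, …, 13}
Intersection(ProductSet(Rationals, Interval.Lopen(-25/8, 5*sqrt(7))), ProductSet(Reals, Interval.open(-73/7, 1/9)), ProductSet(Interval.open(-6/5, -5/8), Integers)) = ProductSet(Intersection(Interval.open(-6/5, -5/8), Rationals), Range(-3, 1, 1))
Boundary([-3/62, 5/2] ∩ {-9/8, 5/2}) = {5/2}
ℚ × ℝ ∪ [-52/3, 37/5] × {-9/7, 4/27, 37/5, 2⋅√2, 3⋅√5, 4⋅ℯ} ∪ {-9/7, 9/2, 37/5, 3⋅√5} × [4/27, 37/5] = (ℚ × ℝ) ∪ ({-9/7, 9/2, 37/5, 3⋅√5} × [4/27, 37/5]) ∪ ([-52/3, 37/5] × {-9/7, 4/27, 37/5, 2⋅√2, 3⋅√5, 4⋅ℯ})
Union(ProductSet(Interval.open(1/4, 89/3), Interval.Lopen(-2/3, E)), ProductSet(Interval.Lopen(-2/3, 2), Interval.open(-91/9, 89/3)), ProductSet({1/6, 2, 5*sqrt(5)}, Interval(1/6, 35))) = Union(ProductSet({1/6, 2, 5*sqrt(5)}, Interval(1/6, 35)), ProductSet(Interval.Lopen(-2/3, 2), Interval.open(-91/9, 89/3)), ProductSet(Interval.open(1/4, 89/3), Interval.Lopen(-2/3, E)))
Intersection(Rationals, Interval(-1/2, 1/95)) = Intersection(Interval(-1/2, 1/95), Rationals)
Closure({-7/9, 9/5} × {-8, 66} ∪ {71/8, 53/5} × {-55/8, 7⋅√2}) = ({-7/9, 9/5} × {-8, 66}) ∪ ({71/8, 53/5} × {-55/8, 7⋅√2})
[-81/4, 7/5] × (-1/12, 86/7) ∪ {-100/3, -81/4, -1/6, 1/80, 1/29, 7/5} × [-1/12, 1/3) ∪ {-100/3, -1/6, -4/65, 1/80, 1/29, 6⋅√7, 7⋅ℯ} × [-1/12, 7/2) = ([-81/4, 7/5] × (-1/12, 86/7)) ∪ ({-100/3, -81/4, -1/6, 1/80, 1/29, 7/5} × [-1/12, 1/3)) ∪ ({-100/3, -1/6, -4/65, 1/80, 1/29, 6⋅√7, 7⋅ℯ} × [-1/12, 7/2))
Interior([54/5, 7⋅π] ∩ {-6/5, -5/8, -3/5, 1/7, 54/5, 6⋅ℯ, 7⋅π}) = ∅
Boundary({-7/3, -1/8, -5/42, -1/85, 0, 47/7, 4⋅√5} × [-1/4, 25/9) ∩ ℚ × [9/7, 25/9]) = {-7/3, -1/8, -5/42, -1/85, 0, 47/7} × [9/7, 25/9]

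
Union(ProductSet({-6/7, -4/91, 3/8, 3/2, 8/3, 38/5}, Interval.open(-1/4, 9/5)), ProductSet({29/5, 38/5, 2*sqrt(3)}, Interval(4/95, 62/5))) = Union(ProductSet({29/5, 38/5, 2*sqrt(3)}, Interval(4/95, 62/5)), ProductSet({-6/7, -4/91, 3/8, 3/2, 8/3, 38/5}, Interval.open(-1/4, 9/5)))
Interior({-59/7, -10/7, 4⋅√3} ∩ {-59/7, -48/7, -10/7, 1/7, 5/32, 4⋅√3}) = ∅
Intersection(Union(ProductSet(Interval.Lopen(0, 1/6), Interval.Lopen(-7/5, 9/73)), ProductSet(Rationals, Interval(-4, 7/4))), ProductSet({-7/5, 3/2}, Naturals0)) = ProductSet({-7/5, 3/2}, Range(0, 2, 1))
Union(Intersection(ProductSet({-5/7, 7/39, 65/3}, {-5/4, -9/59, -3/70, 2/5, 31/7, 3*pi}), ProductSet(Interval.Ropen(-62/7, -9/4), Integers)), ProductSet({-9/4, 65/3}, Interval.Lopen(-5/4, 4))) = ProductSet({-9/4, 65/3}, Interval.Lopen(-5/4, 4))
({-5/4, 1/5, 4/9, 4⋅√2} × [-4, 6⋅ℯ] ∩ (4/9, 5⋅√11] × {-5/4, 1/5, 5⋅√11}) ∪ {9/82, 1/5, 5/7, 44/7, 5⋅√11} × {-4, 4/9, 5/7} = ({4⋅√2} × {-5/4, 1/5}) ∪ ({9/82, 1/5, 5/7, 44/7, 5⋅√11} × {-4, 4/9, 5/7})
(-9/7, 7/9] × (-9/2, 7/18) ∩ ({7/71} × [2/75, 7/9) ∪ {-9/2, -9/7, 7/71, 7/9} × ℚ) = ({7/71} × [2/75, 7/18)) ∪ ({7/71, 7/9} × (ℚ ∩ (-9/2, 7/18)))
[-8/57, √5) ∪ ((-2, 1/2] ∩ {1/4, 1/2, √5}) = [-8/57, √5)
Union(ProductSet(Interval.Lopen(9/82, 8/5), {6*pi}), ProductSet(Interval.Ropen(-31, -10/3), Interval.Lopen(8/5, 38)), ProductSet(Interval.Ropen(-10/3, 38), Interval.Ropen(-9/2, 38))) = Union(ProductSet(Interval.Ropen(-31, -10/3), Interval.Lopen(8/5, 38)), ProductSet(Interval.Ropen(-10/3, 38), Interval.Ropen(-9/2, 38)))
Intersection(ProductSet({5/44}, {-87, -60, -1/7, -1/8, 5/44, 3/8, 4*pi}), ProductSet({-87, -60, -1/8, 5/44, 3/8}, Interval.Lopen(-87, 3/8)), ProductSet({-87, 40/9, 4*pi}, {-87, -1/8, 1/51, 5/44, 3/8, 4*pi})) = EmptySet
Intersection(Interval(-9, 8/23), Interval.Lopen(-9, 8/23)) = Interval.Lopen(-9, 8/23)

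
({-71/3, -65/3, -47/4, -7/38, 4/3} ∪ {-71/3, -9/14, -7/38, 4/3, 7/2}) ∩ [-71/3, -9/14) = {-71/3, -65/3, -47/4}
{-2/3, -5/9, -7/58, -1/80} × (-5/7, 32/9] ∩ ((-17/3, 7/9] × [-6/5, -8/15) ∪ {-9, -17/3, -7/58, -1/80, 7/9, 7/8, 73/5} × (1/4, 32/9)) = ({-7/58, -1/80} × (1/4, 32/9)) ∪ ({-2/3, -5/9, -7/58, -1/80} × (-5/7, -8/15))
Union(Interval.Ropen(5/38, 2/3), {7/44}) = Interval.Ropen(5/38, 2/3)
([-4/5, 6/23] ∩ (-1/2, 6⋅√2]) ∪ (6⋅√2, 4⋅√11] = (-1/2, 6/23] ∪ (6⋅√2, 4⋅√11]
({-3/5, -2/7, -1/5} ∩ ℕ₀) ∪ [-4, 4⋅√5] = [-4, 4⋅√5]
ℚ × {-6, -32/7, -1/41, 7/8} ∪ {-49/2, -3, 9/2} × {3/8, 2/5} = (ℚ × {-6, -32/7, -1/41, 7/8}) ∪ ({-49/2, -3, 9/2} × {3/8, 2/5})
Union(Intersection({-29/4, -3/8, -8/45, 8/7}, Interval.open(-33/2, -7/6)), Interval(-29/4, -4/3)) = Interval(-29/4, -4/3)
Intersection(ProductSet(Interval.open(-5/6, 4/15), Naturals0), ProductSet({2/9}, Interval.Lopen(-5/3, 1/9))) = ProductSet({2/9}, Range(0, 1, 1))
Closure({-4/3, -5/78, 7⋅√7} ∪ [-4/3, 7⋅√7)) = [-4/3, 7⋅√7]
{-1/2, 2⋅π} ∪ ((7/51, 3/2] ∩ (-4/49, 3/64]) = {-1/2, 2⋅π}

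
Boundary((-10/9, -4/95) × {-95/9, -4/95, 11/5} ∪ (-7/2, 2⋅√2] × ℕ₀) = ([-10/9, -4/95] × {-95/9, -4/95, 11/5}) ∪ ([-7/2, 2⋅√2] × ℕ₀)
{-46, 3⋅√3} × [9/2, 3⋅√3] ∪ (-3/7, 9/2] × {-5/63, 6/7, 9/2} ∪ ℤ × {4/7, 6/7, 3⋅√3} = (ℤ × {4/7, 6/7, 3⋅√3}) ∪ ((-3/7, 9/2] × {-5/63, 6/7, 9/2}) ∪ ({-46, 3⋅√3} × [9/2, 3⋅√3])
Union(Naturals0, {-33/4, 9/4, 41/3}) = Union({-33/4, 9/4, 41/3}, Naturals0)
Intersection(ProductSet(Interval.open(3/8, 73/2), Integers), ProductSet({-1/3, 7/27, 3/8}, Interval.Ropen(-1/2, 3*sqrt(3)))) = EmptySet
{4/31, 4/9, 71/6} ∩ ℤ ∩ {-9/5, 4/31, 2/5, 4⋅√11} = ∅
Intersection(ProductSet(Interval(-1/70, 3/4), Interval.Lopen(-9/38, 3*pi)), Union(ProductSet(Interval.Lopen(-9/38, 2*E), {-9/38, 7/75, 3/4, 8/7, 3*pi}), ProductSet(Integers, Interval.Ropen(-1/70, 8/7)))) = Union(ProductSet(Interval(-1/70, 3/4), {7/75, 3/4, 8/7, 3*pi}), ProductSet(Range(0, 1, 1), Interval.Ropen(-1/70, 8/7)))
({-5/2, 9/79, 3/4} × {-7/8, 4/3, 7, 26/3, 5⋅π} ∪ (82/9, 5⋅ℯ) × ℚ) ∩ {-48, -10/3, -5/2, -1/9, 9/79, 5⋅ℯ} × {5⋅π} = {-5/2, 9/79} × {5⋅π}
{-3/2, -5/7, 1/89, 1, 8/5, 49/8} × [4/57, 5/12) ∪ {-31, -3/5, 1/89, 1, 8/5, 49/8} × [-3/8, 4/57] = ({-31, -3/5, 1/89, 1, 8/5, 49/8} × [-3/8, 4/57]) ∪ ({-3/2, -5/7, 1/89, 1, 8/5, 49/8} × [4/57, 5/12))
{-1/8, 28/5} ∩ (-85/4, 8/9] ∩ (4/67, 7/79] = ∅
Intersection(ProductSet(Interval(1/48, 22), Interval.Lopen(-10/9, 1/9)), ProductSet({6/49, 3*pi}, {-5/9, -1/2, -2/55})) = ProductSet({6/49, 3*pi}, {-5/9, -1/2, -2/55})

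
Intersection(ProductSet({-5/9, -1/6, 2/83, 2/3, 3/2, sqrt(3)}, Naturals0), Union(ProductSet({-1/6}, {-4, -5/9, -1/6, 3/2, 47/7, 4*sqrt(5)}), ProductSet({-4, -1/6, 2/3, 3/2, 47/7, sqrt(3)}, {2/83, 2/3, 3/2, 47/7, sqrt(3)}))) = EmptySet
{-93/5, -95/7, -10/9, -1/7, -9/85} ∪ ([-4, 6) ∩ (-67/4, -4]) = {-93/5, -95/7, -4, -10/9, -1/7, -9/85}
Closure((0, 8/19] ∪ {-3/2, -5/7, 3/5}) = {-3/2, -5/7, 3/5} ∪ [0, 8/19]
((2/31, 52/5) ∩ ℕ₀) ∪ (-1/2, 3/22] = (-1/2, 3/22] ∪ {1, 2, …, 10}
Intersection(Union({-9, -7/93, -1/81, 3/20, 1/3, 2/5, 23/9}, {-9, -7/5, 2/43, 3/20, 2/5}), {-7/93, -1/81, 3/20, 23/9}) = {-7/93, -1/81, 3/20, 23/9}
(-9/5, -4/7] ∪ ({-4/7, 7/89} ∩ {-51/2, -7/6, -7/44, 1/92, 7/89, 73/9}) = (-9/5, -4/7] ∪ {7/89}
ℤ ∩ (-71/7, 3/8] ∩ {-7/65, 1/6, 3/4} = ∅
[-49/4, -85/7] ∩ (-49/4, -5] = (-49/4, -85/7]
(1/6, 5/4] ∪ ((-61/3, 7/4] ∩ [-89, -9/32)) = (-61/3, -9/32) ∪ (1/6, 5/4]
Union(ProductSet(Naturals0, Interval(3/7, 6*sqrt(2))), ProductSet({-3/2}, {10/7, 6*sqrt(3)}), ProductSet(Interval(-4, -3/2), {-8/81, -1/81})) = Union(ProductSet({-3/2}, {10/7, 6*sqrt(3)}), ProductSet(Interval(-4, -3/2), {-8/81, -1/81}), ProductSet(Naturals0, Interval(3/7, 6*sqrt(2))))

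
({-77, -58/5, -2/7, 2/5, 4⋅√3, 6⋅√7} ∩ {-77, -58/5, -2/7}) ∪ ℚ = ℚ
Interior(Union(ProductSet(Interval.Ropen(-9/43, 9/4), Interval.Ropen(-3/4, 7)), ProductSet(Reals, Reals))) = ProductSet(Reals, Reals)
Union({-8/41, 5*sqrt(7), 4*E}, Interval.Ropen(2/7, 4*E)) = Union({-8/41, 5*sqrt(7)}, Interval(2/7, 4*E))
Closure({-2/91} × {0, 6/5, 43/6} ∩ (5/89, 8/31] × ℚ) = ∅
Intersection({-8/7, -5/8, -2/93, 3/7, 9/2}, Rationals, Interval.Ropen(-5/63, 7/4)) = {-2/93, 3/7}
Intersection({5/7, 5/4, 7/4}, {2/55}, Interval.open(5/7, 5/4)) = EmptySet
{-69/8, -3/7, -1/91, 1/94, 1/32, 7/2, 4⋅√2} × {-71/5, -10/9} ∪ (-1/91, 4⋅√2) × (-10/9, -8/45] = ((-1/91, 4⋅√2) × (-10/9, -8/45]) ∪ ({-69/8, -3/7, -1/91, 1/94, 1/32, 7/2, 4⋅√2} × {-71/5, -10/9})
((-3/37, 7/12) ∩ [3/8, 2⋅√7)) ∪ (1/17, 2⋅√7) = (1/17, 2⋅√7)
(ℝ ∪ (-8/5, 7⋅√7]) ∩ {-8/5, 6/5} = {-8/5, 6/5}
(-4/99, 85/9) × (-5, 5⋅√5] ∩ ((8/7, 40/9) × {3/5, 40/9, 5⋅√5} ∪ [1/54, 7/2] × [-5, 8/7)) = ([1/54, 7/2] × (-5, 8/7)) ∪ ((8/7, 40/9) × {3/5, 40/9, 5⋅√5})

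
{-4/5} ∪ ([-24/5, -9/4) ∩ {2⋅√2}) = {-4/5}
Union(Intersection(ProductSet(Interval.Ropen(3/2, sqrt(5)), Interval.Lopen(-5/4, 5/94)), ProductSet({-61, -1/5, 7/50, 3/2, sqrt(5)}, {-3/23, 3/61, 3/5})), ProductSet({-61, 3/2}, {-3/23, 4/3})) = Union(ProductSet({3/2}, {-3/23, 3/61}), ProductSet({-61, 3/2}, {-3/23, 4/3}))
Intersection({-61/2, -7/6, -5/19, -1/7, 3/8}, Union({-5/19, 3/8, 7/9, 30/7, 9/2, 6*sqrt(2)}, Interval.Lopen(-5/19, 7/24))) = {-5/19, -1/7, 3/8}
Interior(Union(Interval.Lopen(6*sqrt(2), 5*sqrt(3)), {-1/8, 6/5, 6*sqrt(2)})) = Interval.open(6*sqrt(2), 5*sqrt(3))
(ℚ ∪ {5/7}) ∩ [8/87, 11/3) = ℚ ∩ [8/87, 11/3)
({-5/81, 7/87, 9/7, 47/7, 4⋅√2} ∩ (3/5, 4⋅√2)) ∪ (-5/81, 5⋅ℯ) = (-5/81, 5⋅ℯ)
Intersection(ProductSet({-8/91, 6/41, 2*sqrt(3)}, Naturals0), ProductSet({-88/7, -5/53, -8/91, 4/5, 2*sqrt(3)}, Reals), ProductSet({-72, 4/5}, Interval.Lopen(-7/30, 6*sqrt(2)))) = EmptySet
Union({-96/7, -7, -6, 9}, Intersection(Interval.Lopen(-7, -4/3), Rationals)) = Union({-96/7, -7, 9}, Intersection(Interval.Lopen(-7, -4/3), Rationals))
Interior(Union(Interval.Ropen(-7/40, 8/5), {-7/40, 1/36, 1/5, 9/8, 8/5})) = Interval.open(-7/40, 8/5)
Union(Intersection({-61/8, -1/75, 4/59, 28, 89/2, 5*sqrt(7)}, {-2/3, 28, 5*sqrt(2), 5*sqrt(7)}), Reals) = Reals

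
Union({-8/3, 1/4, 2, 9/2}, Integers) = Union({-8/3, 1/4, 9/2}, Integers)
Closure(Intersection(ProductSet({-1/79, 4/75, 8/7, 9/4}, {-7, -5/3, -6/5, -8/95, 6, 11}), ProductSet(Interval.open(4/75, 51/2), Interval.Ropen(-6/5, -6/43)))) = ProductSet({8/7, 9/4}, {-6/5})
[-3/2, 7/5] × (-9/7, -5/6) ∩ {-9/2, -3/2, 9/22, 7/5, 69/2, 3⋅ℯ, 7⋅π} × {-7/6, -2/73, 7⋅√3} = {-3/2, 9/22, 7/5} × {-7/6}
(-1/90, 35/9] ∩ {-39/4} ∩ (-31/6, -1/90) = ∅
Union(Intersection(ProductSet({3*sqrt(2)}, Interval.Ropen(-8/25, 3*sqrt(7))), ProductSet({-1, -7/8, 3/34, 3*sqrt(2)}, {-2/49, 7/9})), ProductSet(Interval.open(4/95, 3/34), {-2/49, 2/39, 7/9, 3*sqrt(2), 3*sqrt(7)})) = Union(ProductSet({3*sqrt(2)}, {-2/49, 7/9}), ProductSet(Interval.open(4/95, 3/34), {-2/49, 2/39, 7/9, 3*sqrt(2), 3*sqrt(7)}))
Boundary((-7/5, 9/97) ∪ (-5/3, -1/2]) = {-5/3, 9/97}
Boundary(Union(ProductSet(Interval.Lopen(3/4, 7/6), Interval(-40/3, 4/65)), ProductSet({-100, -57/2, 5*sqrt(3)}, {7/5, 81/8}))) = Union(ProductSet({3/4, 7/6}, Interval(-40/3, 4/65)), ProductSet({-100, -57/2, 5*sqrt(3)}, {7/5, 81/8}), ProductSet(Interval(3/4, 7/6), {-40/3, 4/65}))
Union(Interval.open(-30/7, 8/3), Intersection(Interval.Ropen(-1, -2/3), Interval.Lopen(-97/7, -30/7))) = Interval.open(-30/7, 8/3)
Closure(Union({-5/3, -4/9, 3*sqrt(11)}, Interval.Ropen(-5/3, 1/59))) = Union({3*sqrt(11)}, Interval(-5/3, 1/59))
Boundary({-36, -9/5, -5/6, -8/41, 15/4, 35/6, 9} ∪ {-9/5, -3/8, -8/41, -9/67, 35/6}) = {-36, -9/5, -5/6, -3/8, -8/41, -9/67, 15/4, 35/6, 9}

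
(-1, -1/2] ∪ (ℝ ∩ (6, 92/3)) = (-1, -1/2] ∪ (6, 92/3)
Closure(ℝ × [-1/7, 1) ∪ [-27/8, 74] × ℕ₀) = ([-27/8, 74] × ℕ₀) ∪ (ℝ × [-1/7, 1])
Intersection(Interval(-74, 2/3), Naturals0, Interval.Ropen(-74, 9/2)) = Range(0, 1, 1)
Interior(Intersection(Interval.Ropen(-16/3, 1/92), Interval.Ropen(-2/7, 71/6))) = Interval.open(-2/7, 1/92)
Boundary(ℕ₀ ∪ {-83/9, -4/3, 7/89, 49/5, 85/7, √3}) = {-83/9, -4/3, 7/89, 49/5, 85/7, √3} ∪ ℕ₀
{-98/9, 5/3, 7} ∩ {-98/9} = {-98/9}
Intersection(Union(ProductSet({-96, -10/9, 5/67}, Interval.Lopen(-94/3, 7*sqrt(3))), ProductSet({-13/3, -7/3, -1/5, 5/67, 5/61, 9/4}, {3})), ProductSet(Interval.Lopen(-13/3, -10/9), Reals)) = Union(ProductSet({-7/3}, {3}), ProductSet({-10/9}, Interval.Lopen(-94/3, 7*sqrt(3))))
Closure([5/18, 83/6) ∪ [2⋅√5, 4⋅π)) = [5/18, 83/6]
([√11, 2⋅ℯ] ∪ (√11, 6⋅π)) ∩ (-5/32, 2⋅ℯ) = [√11, 2⋅ℯ)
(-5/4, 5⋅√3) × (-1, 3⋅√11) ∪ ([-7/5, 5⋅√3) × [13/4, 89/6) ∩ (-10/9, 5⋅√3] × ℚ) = ((-10/9, 5⋅√3) × (ℚ ∩ [13/4, 89/6))) ∪ ((-5/4, 5⋅√3) × (-1, 3⋅√11))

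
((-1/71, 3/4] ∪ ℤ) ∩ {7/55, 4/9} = {7/55, 4/9}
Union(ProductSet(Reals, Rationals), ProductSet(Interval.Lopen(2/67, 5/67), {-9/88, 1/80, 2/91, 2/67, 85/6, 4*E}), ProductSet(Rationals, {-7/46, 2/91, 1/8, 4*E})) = Union(ProductSet(Interval.Lopen(2/67, 5/67), {-9/88, 1/80, 2/91, 2/67, 85/6, 4*E}), ProductSet(Rationals, {-7/46, 2/91, 1/8, 4*E}), ProductSet(Reals, Rationals))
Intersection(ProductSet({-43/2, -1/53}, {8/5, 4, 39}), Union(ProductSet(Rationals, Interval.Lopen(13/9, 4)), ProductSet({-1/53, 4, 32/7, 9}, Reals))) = Union(ProductSet({-1/53}, {8/5, 4, 39}), ProductSet({-43/2, -1/53}, {8/5, 4}))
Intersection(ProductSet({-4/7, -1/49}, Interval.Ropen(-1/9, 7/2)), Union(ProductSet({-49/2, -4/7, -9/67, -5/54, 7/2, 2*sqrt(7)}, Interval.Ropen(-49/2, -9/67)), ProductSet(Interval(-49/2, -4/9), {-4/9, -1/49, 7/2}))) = ProductSet({-4/7}, {-1/49})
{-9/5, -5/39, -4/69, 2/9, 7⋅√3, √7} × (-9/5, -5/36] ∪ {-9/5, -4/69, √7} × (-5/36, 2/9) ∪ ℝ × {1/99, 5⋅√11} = (ℝ × {1/99, 5⋅√11}) ∪ ({-9/5, -4/69, √7} × (-5/36, 2/9)) ∪ ({-9/5, -5/39, -4/69, 2/9, 7⋅√3, √7} × (-9/5, -5/36])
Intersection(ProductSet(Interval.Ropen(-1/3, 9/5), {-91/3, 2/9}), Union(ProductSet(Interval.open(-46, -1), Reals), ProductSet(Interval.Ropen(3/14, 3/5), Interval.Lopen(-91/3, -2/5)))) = EmptySet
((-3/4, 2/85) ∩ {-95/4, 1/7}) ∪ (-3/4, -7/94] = (-3/4, -7/94]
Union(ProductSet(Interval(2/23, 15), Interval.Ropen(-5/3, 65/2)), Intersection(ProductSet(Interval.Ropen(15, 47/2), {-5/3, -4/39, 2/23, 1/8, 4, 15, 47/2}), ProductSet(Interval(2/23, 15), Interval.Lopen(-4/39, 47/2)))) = ProductSet(Interval(2/23, 15), Interval.Ropen(-5/3, 65/2))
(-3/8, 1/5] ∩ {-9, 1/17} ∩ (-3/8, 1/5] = {1/17}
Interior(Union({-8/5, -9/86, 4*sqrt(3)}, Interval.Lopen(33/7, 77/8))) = Interval.open(33/7, 77/8)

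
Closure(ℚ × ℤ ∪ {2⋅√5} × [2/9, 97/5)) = (ℝ × ℤ) ∪ ({2⋅√5} × [2/9, 97/5])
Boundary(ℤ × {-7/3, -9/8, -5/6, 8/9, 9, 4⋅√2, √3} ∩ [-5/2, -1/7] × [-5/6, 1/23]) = {-2, -1} × {-5/6}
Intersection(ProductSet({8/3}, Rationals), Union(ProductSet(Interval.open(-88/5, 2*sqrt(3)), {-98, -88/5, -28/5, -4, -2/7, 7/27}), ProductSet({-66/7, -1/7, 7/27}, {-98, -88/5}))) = ProductSet({8/3}, {-98, -88/5, -28/5, -4, -2/7, 7/27})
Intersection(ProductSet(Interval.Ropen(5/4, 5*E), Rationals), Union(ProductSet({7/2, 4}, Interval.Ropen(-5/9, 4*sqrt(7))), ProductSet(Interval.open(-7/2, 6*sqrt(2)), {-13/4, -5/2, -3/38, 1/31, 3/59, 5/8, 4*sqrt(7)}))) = Union(ProductSet({7/2, 4}, Intersection(Interval.Ropen(-5/9, 4*sqrt(7)), Rationals)), ProductSet(Interval.Ropen(5/4, 6*sqrt(2)), {-13/4, -5/2, -3/38, 1/31, 3/59, 5/8}))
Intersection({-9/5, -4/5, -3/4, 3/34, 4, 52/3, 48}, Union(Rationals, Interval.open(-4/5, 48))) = {-9/5, -4/5, -3/4, 3/34, 4, 52/3, 48}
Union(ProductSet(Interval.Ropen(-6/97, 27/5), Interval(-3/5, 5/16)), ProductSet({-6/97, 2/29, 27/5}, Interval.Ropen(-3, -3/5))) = Union(ProductSet({-6/97, 2/29, 27/5}, Interval.Ropen(-3, -3/5)), ProductSet(Interval.Ropen(-6/97, 27/5), Interval(-3/5, 5/16)))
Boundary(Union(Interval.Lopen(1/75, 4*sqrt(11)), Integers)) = Union(Complement(Integers, Interval.open(1/75, 4*sqrt(11))), {1/75, 4*sqrt(11)})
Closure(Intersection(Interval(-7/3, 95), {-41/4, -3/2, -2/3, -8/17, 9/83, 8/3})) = {-3/2, -2/3, -8/17, 9/83, 8/3}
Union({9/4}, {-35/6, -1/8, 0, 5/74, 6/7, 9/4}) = {-35/6, -1/8, 0, 5/74, 6/7, 9/4}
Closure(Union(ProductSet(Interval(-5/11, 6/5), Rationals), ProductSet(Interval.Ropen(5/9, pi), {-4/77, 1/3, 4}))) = Union(ProductSet(Interval(-5/11, 6/5), Reals), ProductSet(Interval(5/9, pi), {-4/77, 1/3, 4}))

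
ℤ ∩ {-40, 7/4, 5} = {-40, 5}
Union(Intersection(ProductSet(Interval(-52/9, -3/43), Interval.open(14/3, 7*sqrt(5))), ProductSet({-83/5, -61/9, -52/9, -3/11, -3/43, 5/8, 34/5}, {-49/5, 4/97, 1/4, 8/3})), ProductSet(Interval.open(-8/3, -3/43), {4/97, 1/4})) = ProductSet(Interval.open(-8/3, -3/43), {4/97, 1/4})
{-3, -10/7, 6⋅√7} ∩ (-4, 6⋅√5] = {-3, -10/7}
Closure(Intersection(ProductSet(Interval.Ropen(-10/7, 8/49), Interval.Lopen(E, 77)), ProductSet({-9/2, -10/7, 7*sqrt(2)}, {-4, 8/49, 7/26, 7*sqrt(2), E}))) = ProductSet({-10/7}, {7*sqrt(2)})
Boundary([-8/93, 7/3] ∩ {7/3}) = {7/3}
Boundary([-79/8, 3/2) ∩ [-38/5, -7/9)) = {-38/5, -7/9}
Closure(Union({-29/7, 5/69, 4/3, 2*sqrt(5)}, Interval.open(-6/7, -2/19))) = Union({-29/7, 5/69, 4/3, 2*sqrt(5)}, Interval(-6/7, -2/19))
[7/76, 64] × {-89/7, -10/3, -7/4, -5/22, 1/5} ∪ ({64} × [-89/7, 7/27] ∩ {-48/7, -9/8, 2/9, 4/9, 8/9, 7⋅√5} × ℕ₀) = [7/76, 64] × {-89/7, -10/3, -7/4, -5/22, 1/5}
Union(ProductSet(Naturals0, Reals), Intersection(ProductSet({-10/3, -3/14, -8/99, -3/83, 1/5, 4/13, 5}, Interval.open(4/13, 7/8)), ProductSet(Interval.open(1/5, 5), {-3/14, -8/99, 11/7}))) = ProductSet(Naturals0, Reals)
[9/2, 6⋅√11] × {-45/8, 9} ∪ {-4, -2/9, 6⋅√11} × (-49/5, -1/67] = ([9/2, 6⋅√11] × {-45/8, 9}) ∪ ({-4, -2/9, 6⋅√11} × (-49/5, -1/67])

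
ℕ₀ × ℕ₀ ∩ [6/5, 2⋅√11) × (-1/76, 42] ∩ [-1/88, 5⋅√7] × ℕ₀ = {2, 3, …, 6} × {0, 1, …, 42}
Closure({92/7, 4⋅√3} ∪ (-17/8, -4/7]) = [-17/8, -4/7] ∪ {92/7, 4⋅√3}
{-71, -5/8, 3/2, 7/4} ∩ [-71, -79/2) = {-71}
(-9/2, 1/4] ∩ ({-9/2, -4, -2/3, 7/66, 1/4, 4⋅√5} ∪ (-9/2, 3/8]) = (-9/2, 1/4]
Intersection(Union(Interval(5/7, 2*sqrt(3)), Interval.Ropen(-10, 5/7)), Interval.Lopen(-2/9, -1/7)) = Interval.Lopen(-2/9, -1/7)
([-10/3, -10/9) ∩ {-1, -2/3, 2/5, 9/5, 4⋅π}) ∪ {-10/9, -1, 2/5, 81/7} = {-10/9, -1, 2/5, 81/7}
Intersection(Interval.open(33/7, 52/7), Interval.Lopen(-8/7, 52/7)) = Interval.open(33/7, 52/7)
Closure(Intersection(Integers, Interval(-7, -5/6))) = Range(-7, 0, 1)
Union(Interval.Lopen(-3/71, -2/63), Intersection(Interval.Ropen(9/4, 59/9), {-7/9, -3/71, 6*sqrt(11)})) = Interval.Lopen(-3/71, -2/63)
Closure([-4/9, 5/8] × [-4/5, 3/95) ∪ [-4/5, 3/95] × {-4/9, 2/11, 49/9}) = ([-4/5, 3/95] × {-4/9, 2/11, 49/9}) ∪ ([-4/9, 5/8] × [-4/5, 3/95])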